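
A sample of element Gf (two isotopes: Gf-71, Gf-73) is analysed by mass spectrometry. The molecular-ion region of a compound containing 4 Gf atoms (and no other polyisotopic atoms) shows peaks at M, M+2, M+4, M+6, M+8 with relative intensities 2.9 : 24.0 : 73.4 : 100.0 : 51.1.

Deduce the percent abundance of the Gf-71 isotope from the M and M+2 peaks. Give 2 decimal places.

32.58%

If p is the fraction of Gf that is Gf-71, then I(M+2)/I(M) = [C(4,1)·p^3·(1−p)] / p^4 = 4·(1−p)/p = 24.0/2.9 = 8.2759
(1−p)/p = 8.2759/4 = 2.0690  ⇒  p = 1/(1 + 2.0690) = 0.3258
Gf-71: 32.58%, Gf-73: 67.42%.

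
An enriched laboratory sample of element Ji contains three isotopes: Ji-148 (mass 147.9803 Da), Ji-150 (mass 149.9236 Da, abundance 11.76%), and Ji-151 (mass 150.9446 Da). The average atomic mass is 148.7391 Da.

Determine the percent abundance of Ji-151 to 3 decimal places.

17.888%

Let x and y be the fractions of Ji-148 and Ji-151. Then x + y = 1 − 0.1176 = 0.8824 and 147.9803x + 150.9446y = 148.7391 − 0.1176×149.9236 = 131.10808464.
Substituting: 147.9803x + 150.9446(0.8824 − x) = 131.10808464
(147.9803 − 150.9446)x = -2.0854304  ⇒  x = 0.70352, y = 0.17888
Ji-148: 70.352%, Ji-151: 17.888%.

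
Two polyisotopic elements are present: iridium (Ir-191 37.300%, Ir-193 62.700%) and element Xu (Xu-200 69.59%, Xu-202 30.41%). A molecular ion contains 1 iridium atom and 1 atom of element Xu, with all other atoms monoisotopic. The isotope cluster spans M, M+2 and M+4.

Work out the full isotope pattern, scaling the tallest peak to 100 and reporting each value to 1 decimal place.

47.2 : 100.0 : 34.7

Iridium pattern (n=1): 0.3730 : 0.6270
Element Xu pattern (n=1): 0.6959 : 0.3041
Convolve the two distributions (both contribute in 2-u steps):
  M: 0.3730×0.6959 = 0.259571
  M+2: 0.3730×0.3041 + 0.6270×0.6959 = 0.549759
  M+4: 0.6270×0.3041 = 0.190671
Scale to base peak (0.549759) = 100: 47.2 : 100.0 : 34.7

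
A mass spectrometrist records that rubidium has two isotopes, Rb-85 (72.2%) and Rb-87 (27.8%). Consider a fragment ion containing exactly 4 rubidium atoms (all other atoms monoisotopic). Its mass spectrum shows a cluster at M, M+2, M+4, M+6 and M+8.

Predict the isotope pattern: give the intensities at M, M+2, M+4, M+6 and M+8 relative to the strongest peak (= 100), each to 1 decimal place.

The 4 Rb atoms are independent, so intensities follow the terms of (0.722 + 0.278)^4.
P(M) = 0.722^4 = 0.271737
P(M+2) = 4 × 0.722^3 × 0.278^1 = 0.418520
P(M+4) = 6 × 0.722^2 × 0.278^2 = 0.241721
P(M+6) = 4 × 0.722^1 × 0.278^3 = 0.062049
P(M+8) = 0.278^4 = 0.005973
The M+2 peak is largest (0.418520); scaling to 100 gives 64.9 : 100.0 : 57.8 : 14.8 : 1.4.

64.9 : 100.0 : 57.8 : 14.8 : 1.4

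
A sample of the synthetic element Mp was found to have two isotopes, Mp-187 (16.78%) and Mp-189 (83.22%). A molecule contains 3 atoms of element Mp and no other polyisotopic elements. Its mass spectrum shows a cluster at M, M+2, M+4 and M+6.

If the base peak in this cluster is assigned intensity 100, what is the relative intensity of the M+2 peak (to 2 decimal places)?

12.20

Term probabilities: M 0.0047, M+2 0.0703, M+4 0.3486, M+6 0.5763. Base peak = M+6.
P(M+6) = C(3,3) × 0.1678^0 × 0.8322^3 = 1 × 1.0000 × 0.5763458 = 0.576346 (base)
P(M+2) = C(3,1) × 0.1678^2 × 0.8322^1 = 3 × 0.02815684 × 0.8322 = 0.070296
Relative intensity = 0.070296 / 0.576346 × 100 = 12.20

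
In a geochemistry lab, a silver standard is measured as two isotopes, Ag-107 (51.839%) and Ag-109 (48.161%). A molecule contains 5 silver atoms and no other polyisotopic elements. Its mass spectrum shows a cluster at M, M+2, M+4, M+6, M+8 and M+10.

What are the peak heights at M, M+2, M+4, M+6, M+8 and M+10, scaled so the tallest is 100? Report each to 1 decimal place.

11.6 : 53.8 : 100.0 : 92.9 : 43.2 : 8.0

The 5 Ag atoms are independent, so intensities follow the terms of (0.51839 + 0.48161)^5.
P(M) = 0.51839^5 = 0.037435
P(M+2) = 5 × 0.51839^4 × 0.48161^1 = 0.173897
P(M+4) = 10 × 0.51839^3 × 0.48161^2 = 0.323118
P(M+6) = 10 × 0.51839^2 × 0.48161^3 = 0.300192
P(M+8) = 5 × 0.51839^1 × 0.48161^4 = 0.139447
P(M+10) = 0.48161^5 = 0.025911
The M+4 peak is largest (0.323118); scaling to 100 gives 11.6 : 53.8 : 100.0 : 92.9 : 43.2 : 8.0.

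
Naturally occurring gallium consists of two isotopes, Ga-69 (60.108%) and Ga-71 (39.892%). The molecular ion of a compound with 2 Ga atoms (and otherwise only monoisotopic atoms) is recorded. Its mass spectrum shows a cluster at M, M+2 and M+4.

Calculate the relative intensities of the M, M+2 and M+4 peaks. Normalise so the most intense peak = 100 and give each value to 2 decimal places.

75.34 : 100.00 : 33.18

The 2 Ga atoms are independent, so intensities follow the terms of (0.60108 + 0.39892)^2.
P(M) = 0.60108^2 = 0.361297
P(M+2) = 2 × 0.60108^1 × 0.39892^1 = 0.479566
P(M+4) = 0.39892^2 = 0.159137
The M+2 peak is largest (0.479566); scaling to 100 gives 75.34 : 100.00 : 33.18.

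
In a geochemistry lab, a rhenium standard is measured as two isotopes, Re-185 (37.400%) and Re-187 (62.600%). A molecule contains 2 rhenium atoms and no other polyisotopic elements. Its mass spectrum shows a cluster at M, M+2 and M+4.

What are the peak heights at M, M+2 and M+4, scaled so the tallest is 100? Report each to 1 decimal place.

29.9 : 100.0 : 83.7

Expanding (0.37400 + 0.62600)^2:
P(M) = 0.37400^2 = 0.139876
P(M+2) = 2 × 0.37400^1 × 0.62600^1 = 0.468248
P(M+4) = 0.62600^2 = 0.391876
The M+2 peak is largest (0.468248); scaling to 100 gives 29.9 : 100.0 : 83.7.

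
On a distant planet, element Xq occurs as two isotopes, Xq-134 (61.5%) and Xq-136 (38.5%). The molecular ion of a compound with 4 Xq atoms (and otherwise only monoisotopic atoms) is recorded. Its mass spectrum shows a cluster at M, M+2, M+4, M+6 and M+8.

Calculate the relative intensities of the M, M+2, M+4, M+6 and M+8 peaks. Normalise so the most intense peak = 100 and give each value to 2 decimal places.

39.94 : 100.00 : 93.90 : 39.19 : 6.13

Each Xq atom is independently Xq-134 (p = 0.615) or Xq-136 (q = 0.385); the cluster is the binomial expansion (p + q)^4.
P(M) = 0.615^4 = 0.143054
P(M+2) = 4 × 0.615^3 × 0.385^1 = 0.358217
P(M+4) = 6 × 0.615^2 × 0.385^2 = 0.336374
P(M+6) = 4 × 0.615^1 × 0.385^3 = 0.140384
P(M+8) = 0.385^4 = 0.021971
The M+2 peak is largest (0.358217); scaling to 100 gives 39.94 : 100.00 : 93.90 : 39.19 : 6.13.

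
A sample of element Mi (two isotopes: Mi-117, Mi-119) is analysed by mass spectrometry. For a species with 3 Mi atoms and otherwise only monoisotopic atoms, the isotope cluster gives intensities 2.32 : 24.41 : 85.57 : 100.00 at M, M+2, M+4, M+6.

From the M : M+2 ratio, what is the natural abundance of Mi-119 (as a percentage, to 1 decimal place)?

77.8%

Write p for the Mi-117 fraction. I(M+2)/I(M) = [C(3,1)·p^2·(1−p)] / p^3 = 3·(1−p)/p = 24.41/2.32 = 10.5216
(1−p)/p = 10.5216/3 = 3.5072  ⇒  p = 1/(1 + 3.5072) = 0.2219
Mi-117: 22.2%, Mi-119: 77.8%.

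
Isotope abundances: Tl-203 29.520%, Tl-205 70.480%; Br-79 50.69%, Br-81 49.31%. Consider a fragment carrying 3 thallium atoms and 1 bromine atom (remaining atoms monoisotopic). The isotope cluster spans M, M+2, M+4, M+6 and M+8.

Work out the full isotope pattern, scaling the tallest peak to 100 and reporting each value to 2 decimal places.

Thallium pattern (n=3): 0.02572463 : 0.18425524 : 0.43991564 : 0.35010449
Bromine pattern (n=1): 0.5069 : 0.4931
Convolve the two distributions (both contribute in 2-u steps):
  M: 0.02572463×0.5069 = 0.013040
  M+2: 0.02572463×0.4931 + 0.18425524×0.5069 = 0.106084
  M+4: 0.18425524×0.4931 + 0.43991564×0.5069 = 0.313849
  M+6: 0.43991564×0.4931 + 0.35010449×0.5069 = 0.394390
  M+8: 0.35010449×0.4931 = 0.172637
Scale to base peak (0.394390) = 100: 3.31 : 26.90 : 79.58 : 100.00 : 43.77

3.31 : 26.90 : 79.58 : 100.00 : 43.77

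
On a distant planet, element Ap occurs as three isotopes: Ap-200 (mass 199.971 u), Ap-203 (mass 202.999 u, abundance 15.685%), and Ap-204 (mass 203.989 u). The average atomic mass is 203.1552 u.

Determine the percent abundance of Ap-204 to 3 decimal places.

The remaining 84.315% is split between Ap-200 (fraction x) and Ap-204 (fraction 0.84315 − x).
Substituting: 199.971x + 203.989(0.84315 − x) = 171.31480685
(199.971 − 203.989)x = -0.6785185  ⇒  x = 0.16887, y = 0.67428
Ap-200: 16.887%, Ap-204: 67.428%.

67.428%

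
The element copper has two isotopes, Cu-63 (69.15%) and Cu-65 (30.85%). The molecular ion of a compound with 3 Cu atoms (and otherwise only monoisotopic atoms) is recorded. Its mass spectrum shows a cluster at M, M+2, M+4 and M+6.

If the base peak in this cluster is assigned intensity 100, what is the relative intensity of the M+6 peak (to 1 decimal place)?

6.6

Term probabilities: M 0.3307, M+2 0.4425, M+4 0.1974, M+6 0.0294. Base peak = M+2.
P(M+2) = C(3,1) × 0.6915^2 × 0.3085^1 = 3 × 0.47817225 × 0.3085 = 0.442548 (base)
P(M+6) = C(3,3) × 0.6915^0 × 0.3085^3 = 1 × 1.0000 × 0.02936064 = 0.029361
Relative intensity = 0.029361 / 0.442548 × 100 = 6.6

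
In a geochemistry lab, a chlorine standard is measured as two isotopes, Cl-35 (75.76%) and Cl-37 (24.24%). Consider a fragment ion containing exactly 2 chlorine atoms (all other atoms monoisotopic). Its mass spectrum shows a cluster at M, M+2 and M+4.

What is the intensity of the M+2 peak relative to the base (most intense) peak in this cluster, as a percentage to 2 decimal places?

(0.7576 + 0.2424)^2 gives M 0.5740, M+2 0.3673, M+4 0.0588; the largest is M.
P(M) = C(2,0) × 0.7576^2 × 0.2424^0 = 1 × 0.57395776 × 1.0000 = 0.573958 (base)
P(M+2) = C(2,1) × 0.7576^1 × 0.2424^1 = 2 × 0.7576 × 0.2424 = 0.367284
Relative intensity = 0.367284 / 0.573958 × 100 = 63.99

63.99%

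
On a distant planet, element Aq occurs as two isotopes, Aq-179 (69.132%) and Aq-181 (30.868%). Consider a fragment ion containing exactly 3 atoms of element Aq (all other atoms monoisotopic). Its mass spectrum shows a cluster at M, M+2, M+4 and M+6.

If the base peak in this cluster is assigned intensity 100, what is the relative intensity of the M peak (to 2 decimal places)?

74.65

(0.69132 + 0.30868)^3 gives M 0.3304, M+2 0.4426, M+4 0.1976, M+6 0.0294; the largest is M+2.
P(M+2) = C(3,1) × 0.69132^2 × 0.30868^1 = 3 × 0.47792334 × 0.30868 = 0.442576 (base)
P(M) = C(3,0) × 0.69132^3 × 0.30868^0 = 1 × 0.33039797 × 1.0000 = 0.330398
Relative intensity = 0.330398 / 0.442576 × 100 = 74.65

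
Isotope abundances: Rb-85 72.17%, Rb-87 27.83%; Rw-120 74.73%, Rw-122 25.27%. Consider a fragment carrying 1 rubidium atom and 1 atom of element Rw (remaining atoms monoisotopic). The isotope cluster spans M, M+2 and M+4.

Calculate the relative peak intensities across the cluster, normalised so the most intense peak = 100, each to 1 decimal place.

100.0 : 72.4 : 13.0

Rubidium pattern (n=1): 0.7217 : 0.2783
Element Rw pattern (n=1): 0.7473 : 0.2527
Convolve the two distributions (both contribute in 2-u steps):
  M: 0.7217×0.7473 = 0.539326
  M+2: 0.7217×0.2527 + 0.2783×0.7473 = 0.390347
  M+4: 0.2783×0.2527 = 0.070326
Scale to base peak (0.539326) = 100: 100.0 : 72.4 : 13.0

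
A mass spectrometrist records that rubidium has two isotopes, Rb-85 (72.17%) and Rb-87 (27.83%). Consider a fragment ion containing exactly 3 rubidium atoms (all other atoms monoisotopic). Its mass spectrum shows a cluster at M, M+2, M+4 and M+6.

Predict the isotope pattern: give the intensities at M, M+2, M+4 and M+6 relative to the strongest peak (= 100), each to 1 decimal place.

86.4 : 100.0 : 38.6 : 5.0

The 3 Rb atoms are independent, so intensities follow the terms of (0.7217 + 0.2783)^3.
P(M) = 0.7217^3 = 0.375898
P(M+2) = 3 × 0.7217^2 × 0.2783^1 = 0.434858
P(M+4) = 3 × 0.7217^1 × 0.2783^2 = 0.167689
P(M+6) = 0.2783^3 = 0.021555
The M+2 peak is largest (0.434858); scaling to 100 gives 86.4 : 100.0 : 38.6 : 5.0.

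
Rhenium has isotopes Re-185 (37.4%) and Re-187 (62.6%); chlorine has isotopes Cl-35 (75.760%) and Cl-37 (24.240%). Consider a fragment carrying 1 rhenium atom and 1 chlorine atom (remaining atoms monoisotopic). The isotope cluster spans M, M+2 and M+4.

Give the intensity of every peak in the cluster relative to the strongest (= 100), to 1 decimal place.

Rhenium pattern (n=1): 0.3740 : 0.6260
Chlorine pattern (n=1): 0.7576 : 0.2424
Convolve the two distributions (both contribute in 2-u steps):
  M: 0.3740×0.7576 = 0.283342
  M+2: 0.3740×0.2424 + 0.6260×0.7576 = 0.564915
  M+4: 0.6260×0.2424 = 0.151742
Scale to base peak (0.564915) = 100: 50.2 : 100.0 : 26.9

50.2 : 100.0 : 26.9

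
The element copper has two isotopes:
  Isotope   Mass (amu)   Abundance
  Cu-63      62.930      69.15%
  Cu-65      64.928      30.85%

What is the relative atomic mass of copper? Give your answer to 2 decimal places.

Average mass = Σ (abundance × isotope mass) = 0.6915 × 62.930 + 0.3085 × 64.928
= 43.5161 + 20.0303 = 63.5464 amu

63.55 amu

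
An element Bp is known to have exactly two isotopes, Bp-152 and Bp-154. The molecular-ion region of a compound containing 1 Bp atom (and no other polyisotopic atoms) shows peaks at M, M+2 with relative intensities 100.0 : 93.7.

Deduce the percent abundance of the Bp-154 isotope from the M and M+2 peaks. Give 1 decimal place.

48.4%

Write p for the Bp-152 fraction. I(M+2)/I(M) = [C(1,1)·p^0·(1−p)] / p^1 = 1·(1−p)/p = 93.7/100.0 = 0.9370
(1−p)/p = 0.9370/1 = 0.9370  ⇒  p = 1/(1 + 0.9370) = 0.5163
Bp-152: 51.6%, Bp-154: 48.4%.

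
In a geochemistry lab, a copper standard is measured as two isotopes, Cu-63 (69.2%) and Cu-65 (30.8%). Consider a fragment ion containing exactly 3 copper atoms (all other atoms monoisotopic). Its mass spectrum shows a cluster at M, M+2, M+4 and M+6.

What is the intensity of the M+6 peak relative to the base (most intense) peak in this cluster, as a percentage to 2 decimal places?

Binomial terms of (0.692 + 0.308)^3: M 0.3314, M+2 0.4425, M+4 0.1969, M+6 0.0292 → M+2 is the base peak.
P(M+2) = C(3,1) × 0.692^2 × 0.308^1 = 3 × 0.478864 × 0.3080 = 0.442470 (base)
P(M+6) = C(3,3) × 0.692^0 × 0.308^3 = 1 × 1.0000 × 0.02921811 = 0.029218
Relative intensity = 0.029218 / 0.442470 × 100 = 6.60

6.60%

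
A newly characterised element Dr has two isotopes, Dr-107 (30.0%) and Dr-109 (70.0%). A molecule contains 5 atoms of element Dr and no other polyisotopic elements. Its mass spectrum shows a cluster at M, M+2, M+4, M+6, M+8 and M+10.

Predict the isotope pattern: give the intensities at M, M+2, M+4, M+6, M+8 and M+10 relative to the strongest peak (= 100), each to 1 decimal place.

The 5 Dr atoms are independent, so intensities follow the terms of (0.300 + 0.700)^5.
P(M) = 0.300^5 = 0.002430
P(M+2) = 5 × 0.300^4 × 0.700^1 = 0.028350
P(M+4) = 10 × 0.300^3 × 0.700^2 = 0.132300
P(M+6) = 10 × 0.300^2 × 0.700^3 = 0.308700
P(M+8) = 5 × 0.300^1 × 0.700^4 = 0.360150
P(M+10) = 0.700^5 = 0.168070
The M+8 peak is largest (0.360150); scaling to 100 gives 0.7 : 7.9 : 36.7 : 85.7 : 100.0 : 46.7.

0.7 : 7.9 : 36.7 : 85.7 : 100.0 : 46.7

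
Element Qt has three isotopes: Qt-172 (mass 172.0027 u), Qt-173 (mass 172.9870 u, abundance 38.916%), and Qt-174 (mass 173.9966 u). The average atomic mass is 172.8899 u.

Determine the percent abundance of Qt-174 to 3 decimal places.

25.285%

The remaining 61.084% is split between Qt-172 (fraction x) and Qt-174 (fraction 0.61084 − x).
Substituting: 172.0027x + 173.9966(0.61084 − x) = 105.57027908
(172.0027 − 173.9966)x = -0.713804064  ⇒  x = 0.35799, y = 0.25285
Qt-172: 35.799%, Qt-174: 25.285%.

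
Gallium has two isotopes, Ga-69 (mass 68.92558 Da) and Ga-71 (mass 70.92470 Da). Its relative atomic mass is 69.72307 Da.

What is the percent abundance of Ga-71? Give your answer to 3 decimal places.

39.892%

Let x be the fractional abundance of Ga-69; then Ga-71 has abundance 1 − x.
68.92558·x + 70.92470·(1 − x) = 69.72307
(68.92558 − 70.92470)·x = 69.72307 − 70.92470
x = -1.20163 / -1.99912 = 0.60108 → 60.108% Ga-69, 39.892% Ga-71.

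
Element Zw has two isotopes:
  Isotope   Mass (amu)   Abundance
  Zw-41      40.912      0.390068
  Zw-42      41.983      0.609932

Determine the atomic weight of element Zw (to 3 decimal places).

41.565 amu

Average mass = Σ (abundance × isotope mass) = 0.390068 × 40.912 + 0.609932 × 41.983
= 15.9585 + 25.6068 = 41.5653 amu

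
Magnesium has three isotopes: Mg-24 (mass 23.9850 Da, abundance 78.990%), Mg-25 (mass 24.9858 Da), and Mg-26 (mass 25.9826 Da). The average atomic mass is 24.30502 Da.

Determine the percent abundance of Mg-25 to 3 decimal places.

10.000%

The remaining 21.010% is split between Mg-25 (fraction x) and Mg-26 (fraction 0.21010 − x).
Substituting: 24.9858x + 25.9826(0.21010 − x) = 5.3592685
(24.9858 − 25.9826)x = -0.09967576  ⇒  x = 0.10000, y = 0.11010
Mg-25: 10.000%, Mg-26: 11.010%.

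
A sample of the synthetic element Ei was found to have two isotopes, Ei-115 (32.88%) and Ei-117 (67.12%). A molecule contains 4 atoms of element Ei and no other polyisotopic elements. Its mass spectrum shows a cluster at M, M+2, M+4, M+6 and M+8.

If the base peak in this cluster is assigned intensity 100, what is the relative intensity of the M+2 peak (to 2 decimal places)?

Term probabilities: M 0.0117, M+2 0.0954, M+4 0.2922, M+6 0.3977, M+8 0.2030. Base peak = M+6.
P(M+6) = C(4,3) × 0.3288^1 × 0.6712^3 = 4 × 0.3288 × 0.30238194 = 0.397693 (base)
P(M+2) = C(4,1) × 0.3288^3 × 0.6712^1 = 4 × 0.03554638 × 0.6712 = 0.095435
Relative intensity = 0.095435 / 0.397693 × 100 = 24.00

24.00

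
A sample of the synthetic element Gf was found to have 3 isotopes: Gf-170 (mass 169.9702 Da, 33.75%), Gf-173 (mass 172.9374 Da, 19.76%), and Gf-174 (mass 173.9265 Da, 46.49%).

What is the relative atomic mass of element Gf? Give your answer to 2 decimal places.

The abundance-weighted mean is 0.3375 × 169.9702 + 0.1976 × 172.9374 + 0.4649 × 173.9265
= 57.36494 + 34.17243 + 80.85843 = 172.39580 Da

172.40 Da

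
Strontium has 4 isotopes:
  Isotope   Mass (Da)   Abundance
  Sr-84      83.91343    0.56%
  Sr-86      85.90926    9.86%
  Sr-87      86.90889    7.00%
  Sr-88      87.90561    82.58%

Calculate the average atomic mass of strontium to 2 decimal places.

The abundance-weighted mean is 0.0056 × 83.91343 + 0.0986 × 85.90926 + 0.0700 × 86.90889 + 0.8258 × 87.90561
= 0.469915 + 8.470653 + 6.083622 + 72.592453 = 87.616643 Da

87.62 Da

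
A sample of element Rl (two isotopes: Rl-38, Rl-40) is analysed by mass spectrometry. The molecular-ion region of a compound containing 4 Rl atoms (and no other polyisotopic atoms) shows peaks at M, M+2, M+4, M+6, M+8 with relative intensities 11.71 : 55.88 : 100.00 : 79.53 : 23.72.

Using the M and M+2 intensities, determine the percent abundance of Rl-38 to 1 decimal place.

If p is the fraction of Rl that is Rl-38, then I(M+2)/I(M) = [C(4,1)·p^3·(1−p)] / p^4 = 4·(1−p)/p = 55.88/11.71 = 4.7720
(1−p)/p = 4.7720/4 = 1.1930  ⇒  p = 1/(1 + 1.1930) = 0.4560
Rl-38: 45.6%, Rl-40: 54.4%.

45.6%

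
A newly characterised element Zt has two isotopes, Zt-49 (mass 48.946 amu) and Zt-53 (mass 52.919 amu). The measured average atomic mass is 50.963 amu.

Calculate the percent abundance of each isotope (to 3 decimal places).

With x = fraction of Zt-49 (so Zt-53 is 1 − x):
48.946·x + 52.919·(1 − x) = 50.963
(48.946 − 52.919)·x = 50.963 − 52.919
x = -1.956 / -3.973 = 0.49232 → 49.232% Zt-49, 50.768% Zt-53.

Zt-49: 49.232%, Zt-53: 50.768%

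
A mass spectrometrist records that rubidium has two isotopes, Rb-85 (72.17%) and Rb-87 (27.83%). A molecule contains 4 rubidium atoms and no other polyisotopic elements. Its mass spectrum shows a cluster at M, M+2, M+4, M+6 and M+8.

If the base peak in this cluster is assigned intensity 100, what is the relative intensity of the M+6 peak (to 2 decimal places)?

14.87

Binomial terms of (0.7217 + 0.2783)^4: M 0.2713, M+2 0.4184, M+4 0.2420, M+6 0.0622, M+8 0.0060 → M+2 is the base peak.
P(M+2) = C(4,1) × 0.7217^3 × 0.2783^1 = 4 × 0.37589809 × 0.2783 = 0.418450 (base)
P(M+6) = C(4,3) × 0.7217^1 × 0.2783^3 = 4 × 0.7217 × 0.02155458 = 0.062224
Relative intensity = 0.062224 / 0.418450 × 100 = 14.87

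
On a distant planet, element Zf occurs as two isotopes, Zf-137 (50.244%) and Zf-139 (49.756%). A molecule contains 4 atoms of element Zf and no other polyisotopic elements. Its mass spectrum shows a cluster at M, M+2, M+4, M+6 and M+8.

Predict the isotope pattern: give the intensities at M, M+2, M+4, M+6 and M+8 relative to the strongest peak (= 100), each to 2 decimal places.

The 4 Zf atoms are independent, so intensities follow the terms of (0.50244 + 0.49756)^4.
P(M) = 0.50244^4 = 0.063729
P(M+2) = 4 × 0.50244^3 × 0.49756^1 = 0.252440
P(M+4) = 6 × 0.50244^2 × 0.49756^2 = 0.374982
P(M+6) = 4 × 0.50244^1 × 0.49756^3 = 0.247560
P(M+8) = 0.49756^4 = 0.061289
The M+4 peak is largest (0.374982); scaling to 100 gives 17.00 : 67.32 : 100.00 : 66.02 : 16.34.

17.00 : 67.32 : 100.00 : 66.02 : 16.34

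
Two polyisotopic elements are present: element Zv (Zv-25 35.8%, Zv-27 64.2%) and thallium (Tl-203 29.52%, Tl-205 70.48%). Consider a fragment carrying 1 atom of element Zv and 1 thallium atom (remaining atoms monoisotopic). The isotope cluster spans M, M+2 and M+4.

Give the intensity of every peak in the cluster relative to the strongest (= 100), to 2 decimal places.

23.36 : 97.65 : 100.00

Element Zv pattern (n=1): 0.3580 : 0.6420
Thallium pattern (n=1): 0.2952 : 0.7048
Convolve the two distributions (both contribute in 2-u steps):
  M: 0.3580×0.2952 = 0.105682
  M+2: 0.3580×0.7048 + 0.6420×0.2952 = 0.441837
  M+4: 0.6420×0.7048 = 0.452482
Scale to base peak (0.452482) = 100: 23.36 : 97.65 : 100.00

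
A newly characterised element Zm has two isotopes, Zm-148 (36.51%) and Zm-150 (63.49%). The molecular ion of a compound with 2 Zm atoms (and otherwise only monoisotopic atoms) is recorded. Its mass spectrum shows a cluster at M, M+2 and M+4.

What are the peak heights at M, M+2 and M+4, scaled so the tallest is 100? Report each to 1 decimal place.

28.8 : 100.0 : 86.9

Expanding (0.3651 + 0.6349)^2:
P(M) = 0.3651^2 = 0.133298
P(M+2) = 2 × 0.3651^1 × 0.6349^1 = 0.463604
P(M+4) = 0.6349^2 = 0.403098
The M+2 peak is largest (0.463604); scaling to 100 gives 28.8 : 100.0 : 86.9.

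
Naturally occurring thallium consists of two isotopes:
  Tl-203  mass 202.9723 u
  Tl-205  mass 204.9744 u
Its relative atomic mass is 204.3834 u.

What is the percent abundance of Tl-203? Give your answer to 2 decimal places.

29.52%

With x = fraction of Tl-203 (so Tl-205 is 1 − x):
202.9723·x + 204.9744·(1 − x) = 204.3834
(202.9723 − 204.9744)·x = 204.3834 − 204.9744
x = -0.5910 / -2.0021 = 0.29519 → 29.52% Tl-203, 70.48% Tl-205.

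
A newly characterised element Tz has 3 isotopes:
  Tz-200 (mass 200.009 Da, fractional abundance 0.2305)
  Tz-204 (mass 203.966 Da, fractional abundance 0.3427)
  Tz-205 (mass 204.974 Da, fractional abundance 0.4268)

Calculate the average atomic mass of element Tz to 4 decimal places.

203.4841 Da

Ar = Σ fᵢ·mᵢ = 0.2305 × 200.009 + 0.3427 × 203.966 + 0.4268 × 204.974
= 46.10207 + 69.89915 + 87.48290 = 203.48412 Da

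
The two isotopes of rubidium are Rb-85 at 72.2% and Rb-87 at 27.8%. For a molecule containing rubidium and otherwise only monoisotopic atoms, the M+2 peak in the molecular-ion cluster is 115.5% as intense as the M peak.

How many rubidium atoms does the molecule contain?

3

With n Rb atoms, P(M+2)/P(M) = C(n,1)·p^(n−1)q / p^n = n·q/p = n · 0.278/0.722.
n = 1.155 × 0.722/0.278 = 3.00 ≈ 3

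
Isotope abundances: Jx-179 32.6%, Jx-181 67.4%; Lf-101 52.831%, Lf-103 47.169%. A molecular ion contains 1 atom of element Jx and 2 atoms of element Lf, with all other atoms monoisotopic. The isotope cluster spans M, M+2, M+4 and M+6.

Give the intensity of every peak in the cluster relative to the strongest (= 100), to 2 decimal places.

22.28 : 85.84 : 100.00 : 36.71

Element Jx pattern (n=1): 0.3260 : 0.6740
Element Lf pattern (n=2): 0.27911146 : 0.49839709 : 0.22249146
Convolve the two distributions (both contribute in 2-u steps):
  M: 0.3260×0.27911146 = 0.090990
  M+2: 0.3260×0.49839709 + 0.6740×0.27911146 = 0.350599
  M+4: 0.3260×0.22249146 + 0.6740×0.49839709 = 0.408452
  M+6: 0.6740×0.22249146 = 0.149959
Scale to base peak (0.408452) = 100: 22.28 : 85.84 : 100.00 : 36.71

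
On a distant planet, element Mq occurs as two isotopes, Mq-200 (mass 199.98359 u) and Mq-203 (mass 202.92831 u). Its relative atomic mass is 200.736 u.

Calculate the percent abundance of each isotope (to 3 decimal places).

Mq-200: 74.449%, Mq-203: 25.551%

Writing the weighted mean with unknown fraction x of Mq-200:
199.98359·x + 202.92831·(1 − x) = 200.736
(199.98359 − 202.92831)·x = 200.736 − 202.92831
x = -2.19231 / -2.94472 = 0.74449 → 74.449% Mq-200, 25.551% Mq-203.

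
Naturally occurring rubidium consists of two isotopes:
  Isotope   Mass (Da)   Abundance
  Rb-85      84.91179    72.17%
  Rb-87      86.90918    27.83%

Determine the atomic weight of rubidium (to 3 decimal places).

85.468 Da

Average mass = Σ (abundance × isotope mass) = 0.7217 × 84.91179 + 0.2783 × 86.90918
= 61.280839 + 24.186825 = 85.467664 Da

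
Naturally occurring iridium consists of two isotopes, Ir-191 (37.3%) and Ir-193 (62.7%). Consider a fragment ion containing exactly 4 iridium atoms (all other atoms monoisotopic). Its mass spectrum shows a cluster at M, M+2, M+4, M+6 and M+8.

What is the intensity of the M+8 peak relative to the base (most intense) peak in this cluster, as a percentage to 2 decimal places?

42.02%

(0.373 + 0.627)^4 gives M 0.0194, M+2 0.1302, M+4 0.3282, M+6 0.3678, M+8 0.1546; the largest is M+6.
P(M+6) = C(4,3) × 0.373^1 × 0.627^3 = 4 × 0.3730 × 0.24649188 = 0.367766 (base)
P(M+8) = C(4,4) × 0.373^0 × 0.627^4 = 1 × 1.0000 × 0.15455041 = 0.154550
Relative intensity = 0.154550 / 0.367766 × 100 = 42.02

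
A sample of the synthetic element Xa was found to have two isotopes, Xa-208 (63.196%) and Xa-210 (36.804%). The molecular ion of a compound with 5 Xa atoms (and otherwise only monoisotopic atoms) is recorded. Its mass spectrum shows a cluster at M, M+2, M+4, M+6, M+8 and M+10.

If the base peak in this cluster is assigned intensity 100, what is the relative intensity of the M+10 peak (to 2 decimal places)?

1.98

Term probabilities: M 0.1008, M+2 0.2935, M+4 0.3419, M+6 0.1991, M+8 0.0580, M+10 0.0068. Base peak = M+4.
P(M+4) = C(5,2) × 0.63196^3 × 0.36804^2 = 10 × 0.25238804 × 0.13545344 = 0.341868 (base)
P(M+10) = C(5,5) × 0.63196^0 × 0.36804^5 = 1 × 1.0000 × 0.00675266 = 0.006753
Relative intensity = 0.006753 / 0.341868 × 100 = 1.98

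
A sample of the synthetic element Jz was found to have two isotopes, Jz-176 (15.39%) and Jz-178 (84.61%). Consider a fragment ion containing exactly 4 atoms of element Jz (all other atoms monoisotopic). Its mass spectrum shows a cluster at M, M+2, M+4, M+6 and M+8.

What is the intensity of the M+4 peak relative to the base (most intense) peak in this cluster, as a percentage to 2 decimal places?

(0.1539 + 0.8461)^4 gives M 0.0006, M+2 0.0123, M+4 0.1017, M+6 0.3729, M+8 0.5125; the largest is M+8.
P(M+8) = C(4,4) × 0.1539^0 × 0.8461^4 = 1 × 1.0000 × 0.51249163 = 0.512492 (base)
P(M+4) = C(4,2) × 0.1539^2 × 0.8461^2 = 6 × 0.02368521 × 0.71588521 = 0.101735
Relative intensity = 0.101735 / 0.512492 × 100 = 19.85

19.85%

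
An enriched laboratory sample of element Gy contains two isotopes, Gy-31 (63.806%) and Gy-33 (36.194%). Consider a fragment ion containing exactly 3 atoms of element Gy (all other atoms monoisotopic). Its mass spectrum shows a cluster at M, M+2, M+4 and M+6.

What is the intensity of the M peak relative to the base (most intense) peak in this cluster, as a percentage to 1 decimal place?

Binomial terms of (0.63806 + 0.36194)^3: M 0.2598, M+2 0.4421, M+4 0.2508, M+6 0.0474 → M+2 is the base peak.
P(M+2) = C(3,1) × 0.63806^2 × 0.36194^1 = 3 × 0.40712056 × 0.36194 = 0.442060 (base)
P(M) = C(3,0) × 0.63806^3 × 0.36194^0 = 1 × 0.25976735 × 1.0000 = 0.259767
Relative intensity = 0.259767 / 0.442060 × 100 = 58.8

58.8%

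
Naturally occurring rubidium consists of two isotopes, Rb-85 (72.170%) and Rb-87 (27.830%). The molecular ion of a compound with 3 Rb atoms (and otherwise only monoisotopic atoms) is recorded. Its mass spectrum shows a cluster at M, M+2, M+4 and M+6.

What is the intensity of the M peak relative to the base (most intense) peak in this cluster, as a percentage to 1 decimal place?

86.4%

Term probabilities: M 0.3759, M+2 0.4349, M+4 0.1677, M+6 0.0216. Base peak = M+2.
P(M+2) = C(3,1) × 0.72170^2 × 0.27830^1 = 3 × 0.52085089 × 0.2783 = 0.434858 (base)
P(M) = C(3,0) × 0.72170^3 × 0.27830^0 = 1 × 0.37589809 × 1.0000 = 0.375898
Relative intensity = 0.375898 / 0.434858 × 100 = 86.4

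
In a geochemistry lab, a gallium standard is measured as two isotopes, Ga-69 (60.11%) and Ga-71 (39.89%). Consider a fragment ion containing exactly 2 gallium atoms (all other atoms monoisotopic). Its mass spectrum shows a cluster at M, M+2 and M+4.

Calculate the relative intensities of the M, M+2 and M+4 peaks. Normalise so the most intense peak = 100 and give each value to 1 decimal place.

75.3 : 100.0 : 33.2

The 2 Ga atoms are independent, so intensities follow the terms of (0.6011 + 0.3989)^2.
P(M) = 0.6011^2 = 0.361321
P(M+2) = 2 × 0.6011^1 × 0.3989^1 = 0.479558
P(M+4) = 0.3989^2 = 0.159121
The M+2 peak is largest (0.479558); scaling to 100 gives 75.3 : 100.0 : 33.2.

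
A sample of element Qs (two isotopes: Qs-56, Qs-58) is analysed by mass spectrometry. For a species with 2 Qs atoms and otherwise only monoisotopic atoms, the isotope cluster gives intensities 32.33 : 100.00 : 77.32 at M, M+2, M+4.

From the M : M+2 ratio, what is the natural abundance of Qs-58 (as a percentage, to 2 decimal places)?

60.73%

Write p for the Qs-56 fraction. I(M+2)/I(M) = [C(2,1)·p^1·(1−p)] / p^2 = 2·(1−p)/p = 100.00/32.33 = 3.0931
(1−p)/p = 3.0931/2 = 1.5466  ⇒  p = 1/(1 + 1.5466) = 0.3927
Qs-56: 39.27%, Qs-58: 60.73%.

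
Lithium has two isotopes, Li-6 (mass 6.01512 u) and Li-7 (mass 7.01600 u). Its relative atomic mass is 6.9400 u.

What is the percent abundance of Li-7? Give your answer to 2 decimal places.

92.41%

Writing the weighted mean with unknown fraction x of Li-6:
6.01512·x + 7.01600·(1 − x) = 6.9400
(6.01512 − 7.01600)·x = 6.9400 − 7.01600
x = -0.07600 / -1.00088 = 0.07593 → 7.59% Li-6, 92.41% Li-7.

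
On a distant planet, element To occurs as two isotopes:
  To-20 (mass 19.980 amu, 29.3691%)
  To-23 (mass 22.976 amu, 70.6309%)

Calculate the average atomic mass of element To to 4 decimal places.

22.0961 amu

The abundance-weighted mean is 0.293691 × 19.980 + 0.706309 × 22.976
= 5.86795 + 16.22816 = 22.09611 amu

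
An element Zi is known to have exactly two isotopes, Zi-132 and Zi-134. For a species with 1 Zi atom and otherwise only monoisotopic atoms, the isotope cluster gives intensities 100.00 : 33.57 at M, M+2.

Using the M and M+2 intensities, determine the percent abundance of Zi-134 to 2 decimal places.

25.13%

Let p = fractional abundance of Zi-132. I(M+2)/I(M) = [C(1,1)·p^0·(1−p)] / p^1 = 1·(1−p)/p = 33.57/100.00 = 0.3357
(1−p)/p = 0.3357/1 = 0.3357  ⇒  p = 1/(1 + 0.3357) = 0.7487
Zi-132: 74.87%, Zi-134: 25.13%.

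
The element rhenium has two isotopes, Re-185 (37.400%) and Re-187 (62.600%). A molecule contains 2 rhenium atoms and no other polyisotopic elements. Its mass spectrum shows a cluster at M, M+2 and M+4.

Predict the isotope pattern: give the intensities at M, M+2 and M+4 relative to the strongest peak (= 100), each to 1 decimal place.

29.9 : 100.0 : 83.7

The 2 Re atoms are independent, so intensities follow the terms of (0.37400 + 0.62600)^2.
P(M) = 0.37400^2 = 0.139876
P(M+2) = 2 × 0.37400^1 × 0.62600^1 = 0.468248
P(M+4) = 0.62600^2 = 0.391876
The M+2 peak is largest (0.468248); scaling to 100 gives 29.9 : 100.0 : 83.7.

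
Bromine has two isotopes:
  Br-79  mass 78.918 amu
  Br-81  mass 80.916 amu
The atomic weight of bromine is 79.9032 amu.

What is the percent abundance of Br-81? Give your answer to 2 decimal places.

Writing the weighted mean with unknown fraction x of Br-79:
78.918·x + 80.916·(1 − x) = 79.9032
(78.918 − 80.916)·x = 79.9032 − 80.916
x = -1.0128 / -1.998 = 0.50691 → 50.69% Br-79, 49.31% Br-81.

49.31%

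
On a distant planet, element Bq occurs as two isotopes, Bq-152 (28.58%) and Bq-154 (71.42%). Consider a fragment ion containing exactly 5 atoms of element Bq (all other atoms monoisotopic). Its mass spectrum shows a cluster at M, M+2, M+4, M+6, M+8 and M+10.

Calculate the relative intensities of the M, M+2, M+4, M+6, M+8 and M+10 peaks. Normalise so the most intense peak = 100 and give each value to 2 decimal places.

Expanding (0.2858 + 0.7142)^5:
P(M) = 0.2858^5 = 0.001907
P(M+2) = 5 × 0.2858^4 × 0.7142^1 = 0.023825
P(M+4) = 10 × 0.2858^3 × 0.7142^2 = 0.119077
P(M+6) = 10 × 0.2858^2 × 0.7142^3 = 0.297566
P(M+8) = 5 × 0.2858^1 × 0.7142^4 = 0.371802
P(M+10) = 0.7142^5 = 0.185823
The M+8 peak is largest (0.371802); scaling to 100 gives 0.51 : 6.41 : 32.03 : 80.03 : 100.00 : 49.98.

0.51 : 6.41 : 32.03 : 80.03 : 100.00 : 49.98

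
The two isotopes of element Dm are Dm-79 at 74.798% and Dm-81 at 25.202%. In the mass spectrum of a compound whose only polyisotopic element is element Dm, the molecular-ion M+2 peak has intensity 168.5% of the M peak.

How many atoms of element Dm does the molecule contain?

5

For n independent Dm atoms, I(M+2)/I(M) = n · (abundance Dm-81) / (abundance Dm-79) = n · 0.25202/0.74798.
n = 1.685 × 0.74798/0.25202 = 5.00 ≈ 5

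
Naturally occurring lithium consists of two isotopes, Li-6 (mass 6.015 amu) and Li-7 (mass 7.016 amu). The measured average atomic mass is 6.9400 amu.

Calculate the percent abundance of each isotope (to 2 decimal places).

Li-6: 7.59%, Li-7: 92.41%

With x = fraction of Li-6 (so Li-7 is 1 − x):
6.015·x + 7.016·(1 − x) = 6.9400
(6.015 − 7.016)·x = 6.9400 − 7.016
x = -0.0760 / -1.001 = 0.07592 → 7.59% Li-6, 92.41% Li-7.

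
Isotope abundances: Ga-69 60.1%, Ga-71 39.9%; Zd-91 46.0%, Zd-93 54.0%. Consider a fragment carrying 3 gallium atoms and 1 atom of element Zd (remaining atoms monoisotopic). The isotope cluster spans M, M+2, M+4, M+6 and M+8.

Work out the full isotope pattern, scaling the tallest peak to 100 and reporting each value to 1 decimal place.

Gallium pattern (n=3): 0.2170818 : 0.4323576 : 0.2870394 : 0.0635212
Element Zd pattern (n=1): 0.4600 : 0.5400
Convolve the two distributions (both contribute in 2-u steps):
  M: 0.2170818×0.4600 = 0.099858
  M+2: 0.2170818×0.5400 + 0.4323576×0.4600 = 0.316109
  M+4: 0.4323576×0.5400 + 0.2870394×0.4600 = 0.365511
  M+6: 0.2870394×0.5400 + 0.0635212×0.4600 = 0.184221
  M+8: 0.0635212×0.5400 = 0.034301
Scale to base peak (0.365511) = 100: 27.3 : 86.5 : 100.0 : 50.4 : 9.4

27.3 : 86.5 : 100.0 : 50.4 : 9.4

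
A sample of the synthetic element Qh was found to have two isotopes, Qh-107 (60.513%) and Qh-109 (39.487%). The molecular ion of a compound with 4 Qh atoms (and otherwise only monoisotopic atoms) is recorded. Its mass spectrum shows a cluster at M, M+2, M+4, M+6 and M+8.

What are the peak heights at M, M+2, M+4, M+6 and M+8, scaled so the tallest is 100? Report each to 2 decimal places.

Each Qh atom is independently Qh-107 (p = 0.60513) or Qh-109 (q = 0.39487); the cluster is the binomial expansion (p + q)^4.
P(M) = 0.60513^4 = 0.134089
P(M+2) = 4 × 0.60513^3 × 0.39487^1 = 0.349994
P(M+4) = 6 × 0.60513^2 × 0.39487^2 = 0.342576
P(M+6) = 4 × 0.60513^1 × 0.39487^3 = 0.149029
P(M+8) = 0.39487^4 = 0.024312
The M+2 peak is largest (0.349994); scaling to 100 gives 38.31 : 100.00 : 97.88 : 42.58 : 6.95.

38.31 : 100.00 : 97.88 : 42.58 : 6.95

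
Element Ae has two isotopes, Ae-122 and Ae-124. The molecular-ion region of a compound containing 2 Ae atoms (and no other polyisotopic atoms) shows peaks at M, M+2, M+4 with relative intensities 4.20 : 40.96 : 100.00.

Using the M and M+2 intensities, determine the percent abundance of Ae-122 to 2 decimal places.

If p is the fraction of Ae that is Ae-122, then I(M+2)/I(M) = [C(2,1)·p^1·(1−p)] / p^2 = 2·(1−p)/p = 40.96/4.20 = 9.7524
(1−p)/p = 9.7524/2 = 4.8762  ⇒  p = 1/(1 + 4.8762) = 0.1702
Ae-122: 17.02%, Ae-124: 82.98%.

17.02%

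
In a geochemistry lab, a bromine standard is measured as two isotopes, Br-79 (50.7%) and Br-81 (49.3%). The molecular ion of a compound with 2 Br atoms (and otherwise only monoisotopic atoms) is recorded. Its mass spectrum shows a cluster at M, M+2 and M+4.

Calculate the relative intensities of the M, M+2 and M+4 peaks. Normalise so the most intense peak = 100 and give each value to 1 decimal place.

Each Br atom is independently Br-79 (p = 0.507) or Br-81 (q = 0.493); the cluster is the binomial expansion (p + q)^2.
P(M) = 0.507^2 = 0.257049
P(M+2) = 2 × 0.507^1 × 0.493^1 = 0.499902
P(M+4) = 0.493^2 = 0.243049
The M+2 peak is largest (0.499902); scaling to 100 gives 51.4 : 100.0 : 48.6.

51.4 : 100.0 : 48.6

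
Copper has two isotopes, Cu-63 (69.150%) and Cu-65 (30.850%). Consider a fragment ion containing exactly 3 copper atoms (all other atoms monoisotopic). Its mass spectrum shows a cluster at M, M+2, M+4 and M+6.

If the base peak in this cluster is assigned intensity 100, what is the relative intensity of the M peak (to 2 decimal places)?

74.72

Term probabilities: M 0.3307, M+2 0.4425, M+4 0.1974, M+6 0.0294. Base peak = M+2.
P(M+2) = C(3,1) × 0.69150^2 × 0.30850^1 = 3 × 0.47817225 × 0.3085 = 0.442548 (base)
P(M) = C(3,0) × 0.69150^3 × 0.30850^0 = 1 × 0.33065611 × 1.0000 = 0.330656
Relative intensity = 0.330656 / 0.442548 × 100 = 74.72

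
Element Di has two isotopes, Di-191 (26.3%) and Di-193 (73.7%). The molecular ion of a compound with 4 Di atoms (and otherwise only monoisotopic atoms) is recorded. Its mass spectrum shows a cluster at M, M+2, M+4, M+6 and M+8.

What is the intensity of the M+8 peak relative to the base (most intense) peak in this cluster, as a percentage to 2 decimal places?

70.06%

(0.263 + 0.737)^4 gives M 0.0048, M+2 0.0536, M+4 0.2254, M+6 0.4211, M+8 0.2950; the largest is M+6.
P(M+6) = C(4,3) × 0.263^1 × 0.737^3 = 4 × 0.2630 × 0.40031555 = 0.421132 (base)
P(M+8) = C(4,4) × 0.263^0 × 0.737^4 = 1 × 1.0000 × 0.29503256 = 0.295033
Relative intensity = 0.295033 / 0.421132 × 100 = 70.06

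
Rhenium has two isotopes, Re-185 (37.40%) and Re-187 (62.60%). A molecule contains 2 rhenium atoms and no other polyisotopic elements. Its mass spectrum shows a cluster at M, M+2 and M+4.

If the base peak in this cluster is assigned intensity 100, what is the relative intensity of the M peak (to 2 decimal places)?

Binomial terms of (0.3740 + 0.6260)^2: M 0.1399, M+2 0.4682, M+4 0.3919 → M+2 is the base peak.
P(M+2) = C(2,1) × 0.3740^1 × 0.6260^1 = 2 × 0.3740 × 0.6260 = 0.468248 (base)
P(M) = C(2,0) × 0.3740^2 × 0.6260^0 = 1 × 0.139876 × 1.0000 = 0.139876
Relative intensity = 0.139876 / 0.468248 × 100 = 29.87

29.87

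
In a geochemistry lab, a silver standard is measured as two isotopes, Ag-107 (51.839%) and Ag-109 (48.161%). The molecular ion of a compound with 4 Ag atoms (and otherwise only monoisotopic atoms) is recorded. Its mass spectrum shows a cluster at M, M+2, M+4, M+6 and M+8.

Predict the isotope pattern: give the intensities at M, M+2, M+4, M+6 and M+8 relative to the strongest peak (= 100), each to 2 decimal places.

The 4 Ag atoms are independent, so intensities follow the terms of (0.51839 + 0.48161)^4.
P(M) = 0.51839^4 = 0.072215
P(M+2) = 4 × 0.51839^3 × 0.48161^1 = 0.268365
P(M+4) = 6 × 0.51839^2 × 0.48161^2 = 0.373986
P(M+6) = 4 × 0.51839^1 × 0.48161^3 = 0.231634
P(M+8) = 0.48161^4 = 0.053800
The M+4 peak is largest (0.373986); scaling to 100 gives 19.31 : 71.76 : 100.00 : 61.94 : 14.39.

19.31 : 71.76 : 100.00 : 61.94 : 14.39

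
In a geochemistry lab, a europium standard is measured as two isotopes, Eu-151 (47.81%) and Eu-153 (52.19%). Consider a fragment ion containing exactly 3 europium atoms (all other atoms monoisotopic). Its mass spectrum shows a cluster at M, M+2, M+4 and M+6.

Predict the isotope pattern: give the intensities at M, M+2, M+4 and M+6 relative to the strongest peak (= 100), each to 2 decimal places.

27.97 : 91.61 : 100.00 : 36.39

Each Eu atom is independently Eu-151 (p = 0.4781) or Eu-153 (q = 0.5219); the cluster is the binomial expansion (p + q)^3.
P(M) = 0.4781^3 = 0.109284
P(M+2) = 3 × 0.4781^2 × 0.5219^1 = 0.357887
P(M+4) = 3 × 0.4781^1 × 0.5219^2 = 0.390674
P(M+6) = 0.5219^3 = 0.142155
The M+4 peak is largest (0.390674); scaling to 100 gives 27.97 : 91.61 : 100.00 : 36.39.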